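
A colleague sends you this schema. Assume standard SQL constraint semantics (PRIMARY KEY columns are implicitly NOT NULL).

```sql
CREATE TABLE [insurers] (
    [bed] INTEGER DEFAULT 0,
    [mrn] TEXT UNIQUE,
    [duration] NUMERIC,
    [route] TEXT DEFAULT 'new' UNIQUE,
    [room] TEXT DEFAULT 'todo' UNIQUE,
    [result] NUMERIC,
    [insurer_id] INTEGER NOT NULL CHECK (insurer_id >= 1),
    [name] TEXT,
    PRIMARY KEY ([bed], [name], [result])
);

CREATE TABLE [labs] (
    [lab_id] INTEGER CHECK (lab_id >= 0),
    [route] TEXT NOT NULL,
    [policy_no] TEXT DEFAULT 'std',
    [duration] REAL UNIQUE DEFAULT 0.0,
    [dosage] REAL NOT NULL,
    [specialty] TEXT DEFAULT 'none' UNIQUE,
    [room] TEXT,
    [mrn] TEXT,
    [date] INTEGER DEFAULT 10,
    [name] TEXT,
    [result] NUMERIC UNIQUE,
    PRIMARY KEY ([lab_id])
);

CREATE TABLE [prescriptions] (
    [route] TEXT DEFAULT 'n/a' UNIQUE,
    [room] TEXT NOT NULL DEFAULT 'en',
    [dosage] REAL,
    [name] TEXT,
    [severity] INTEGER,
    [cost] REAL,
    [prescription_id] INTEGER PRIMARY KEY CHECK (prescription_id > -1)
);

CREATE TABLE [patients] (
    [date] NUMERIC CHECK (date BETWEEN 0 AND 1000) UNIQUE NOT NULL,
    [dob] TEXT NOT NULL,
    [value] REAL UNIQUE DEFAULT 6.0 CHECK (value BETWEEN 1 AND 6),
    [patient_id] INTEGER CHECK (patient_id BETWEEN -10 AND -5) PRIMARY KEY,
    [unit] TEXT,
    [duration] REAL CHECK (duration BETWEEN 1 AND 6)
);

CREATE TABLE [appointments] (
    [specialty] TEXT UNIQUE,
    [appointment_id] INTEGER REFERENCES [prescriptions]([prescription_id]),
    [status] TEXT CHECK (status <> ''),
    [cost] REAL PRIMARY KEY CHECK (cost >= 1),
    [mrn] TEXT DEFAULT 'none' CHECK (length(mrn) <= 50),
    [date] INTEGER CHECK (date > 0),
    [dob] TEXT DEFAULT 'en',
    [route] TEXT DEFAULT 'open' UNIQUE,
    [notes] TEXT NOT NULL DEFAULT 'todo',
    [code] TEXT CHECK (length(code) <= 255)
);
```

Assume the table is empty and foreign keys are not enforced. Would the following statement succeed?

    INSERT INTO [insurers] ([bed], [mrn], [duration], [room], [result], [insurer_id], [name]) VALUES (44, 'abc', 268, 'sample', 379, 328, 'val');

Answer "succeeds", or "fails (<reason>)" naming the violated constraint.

NOT NULL columns: bed is supplied; insurer_id is supplied; name is supplied; result is supplied.
CHECK constraints: 328 satisfies (insurer_id >= 1).
No constraint is violated.

succeeds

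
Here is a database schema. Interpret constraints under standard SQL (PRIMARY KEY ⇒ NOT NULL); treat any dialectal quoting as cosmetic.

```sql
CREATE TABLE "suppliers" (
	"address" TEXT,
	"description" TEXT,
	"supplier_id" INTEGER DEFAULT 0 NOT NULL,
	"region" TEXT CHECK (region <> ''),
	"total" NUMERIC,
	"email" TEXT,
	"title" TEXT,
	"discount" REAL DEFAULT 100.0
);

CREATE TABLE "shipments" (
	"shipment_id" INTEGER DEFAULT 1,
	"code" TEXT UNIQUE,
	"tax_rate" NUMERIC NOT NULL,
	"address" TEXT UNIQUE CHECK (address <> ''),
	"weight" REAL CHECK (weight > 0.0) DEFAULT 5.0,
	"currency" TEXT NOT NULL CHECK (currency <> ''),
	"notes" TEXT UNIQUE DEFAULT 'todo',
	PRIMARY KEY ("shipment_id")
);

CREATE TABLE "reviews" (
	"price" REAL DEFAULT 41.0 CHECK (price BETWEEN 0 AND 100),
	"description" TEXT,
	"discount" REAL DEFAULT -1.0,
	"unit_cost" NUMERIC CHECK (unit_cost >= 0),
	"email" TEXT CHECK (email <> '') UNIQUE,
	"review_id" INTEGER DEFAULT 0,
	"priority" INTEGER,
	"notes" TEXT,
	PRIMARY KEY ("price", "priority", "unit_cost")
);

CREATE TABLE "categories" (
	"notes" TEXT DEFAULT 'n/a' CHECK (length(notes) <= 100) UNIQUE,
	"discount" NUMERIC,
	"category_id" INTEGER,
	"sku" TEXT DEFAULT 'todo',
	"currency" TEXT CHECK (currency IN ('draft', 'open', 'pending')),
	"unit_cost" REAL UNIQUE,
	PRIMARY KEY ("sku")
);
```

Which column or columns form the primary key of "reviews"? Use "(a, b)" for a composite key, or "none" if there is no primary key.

(price, priority, unit_cost)

A table-level PRIMARY KEY clause names 3 columns: price, priority, unit_cost.
This is a composite key — the combination is unique, not each column individually.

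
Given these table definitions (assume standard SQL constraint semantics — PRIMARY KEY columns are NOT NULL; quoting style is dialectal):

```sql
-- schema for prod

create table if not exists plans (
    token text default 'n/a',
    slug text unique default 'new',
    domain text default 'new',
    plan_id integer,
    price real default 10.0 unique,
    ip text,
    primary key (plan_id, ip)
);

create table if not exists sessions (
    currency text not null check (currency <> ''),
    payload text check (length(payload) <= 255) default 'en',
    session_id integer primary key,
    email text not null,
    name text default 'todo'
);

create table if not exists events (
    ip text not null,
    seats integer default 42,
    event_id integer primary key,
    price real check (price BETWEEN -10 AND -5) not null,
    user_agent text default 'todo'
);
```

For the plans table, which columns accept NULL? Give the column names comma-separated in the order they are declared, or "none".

token, slug, domain, price

- token: DEFAULT only fills an omitted column; an explicit NULL is still allowed → nullable.
- slug: UNIQUE does not imply NOT NULL → nullable.
- domain: DEFAULT only fills an omitted column; an explicit NULL is still allowed → nullable.
- plan_id: part of the PRIMARY KEY, which implies NOT NULL → not nullable.
- price: UNIQUE does not imply NOT NULL → nullable.
- ip: part of the PRIMARY KEY, which implies NOT NULL → not nullable.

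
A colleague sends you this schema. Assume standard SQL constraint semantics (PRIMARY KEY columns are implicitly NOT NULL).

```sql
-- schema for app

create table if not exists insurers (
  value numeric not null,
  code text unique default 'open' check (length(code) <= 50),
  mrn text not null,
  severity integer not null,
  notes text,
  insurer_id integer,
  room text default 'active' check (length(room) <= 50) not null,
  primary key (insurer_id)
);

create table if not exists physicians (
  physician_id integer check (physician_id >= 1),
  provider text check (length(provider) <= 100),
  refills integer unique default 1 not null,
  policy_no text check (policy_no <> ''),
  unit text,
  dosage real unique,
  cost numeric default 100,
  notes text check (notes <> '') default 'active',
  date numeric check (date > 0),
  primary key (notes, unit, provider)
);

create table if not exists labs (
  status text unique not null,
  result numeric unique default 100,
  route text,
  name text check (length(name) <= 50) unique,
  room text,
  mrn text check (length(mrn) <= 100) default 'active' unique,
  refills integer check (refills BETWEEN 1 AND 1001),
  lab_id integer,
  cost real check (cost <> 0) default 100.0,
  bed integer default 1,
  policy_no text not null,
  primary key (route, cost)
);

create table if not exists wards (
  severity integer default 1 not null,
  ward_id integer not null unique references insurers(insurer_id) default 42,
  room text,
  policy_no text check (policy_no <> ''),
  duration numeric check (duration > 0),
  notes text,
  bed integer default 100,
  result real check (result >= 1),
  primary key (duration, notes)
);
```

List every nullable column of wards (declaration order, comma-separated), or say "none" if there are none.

room, policy_no, bed, result

- severity: declared NOT NULL → not nullable.
- ward_id: declared NOT NULL → not nullable.
- room: no NOT NULL constraint applies → nullable.
- policy_no: CHECK does not forbid NULL (a CHECK constraint passes when its expression is NULL) → nullable.
- duration: part of the PRIMARY KEY, which implies NOT NULL → not nullable.
- notes: part of the PRIMARY KEY, which implies NOT NULL → not nullable.
- bed: DEFAULT only fills an omitted column; an explicit NULL is still allowed → nullable.
- result: CHECK does not forbid NULL (a CHECK constraint passes when its expression is NULL) → nullable.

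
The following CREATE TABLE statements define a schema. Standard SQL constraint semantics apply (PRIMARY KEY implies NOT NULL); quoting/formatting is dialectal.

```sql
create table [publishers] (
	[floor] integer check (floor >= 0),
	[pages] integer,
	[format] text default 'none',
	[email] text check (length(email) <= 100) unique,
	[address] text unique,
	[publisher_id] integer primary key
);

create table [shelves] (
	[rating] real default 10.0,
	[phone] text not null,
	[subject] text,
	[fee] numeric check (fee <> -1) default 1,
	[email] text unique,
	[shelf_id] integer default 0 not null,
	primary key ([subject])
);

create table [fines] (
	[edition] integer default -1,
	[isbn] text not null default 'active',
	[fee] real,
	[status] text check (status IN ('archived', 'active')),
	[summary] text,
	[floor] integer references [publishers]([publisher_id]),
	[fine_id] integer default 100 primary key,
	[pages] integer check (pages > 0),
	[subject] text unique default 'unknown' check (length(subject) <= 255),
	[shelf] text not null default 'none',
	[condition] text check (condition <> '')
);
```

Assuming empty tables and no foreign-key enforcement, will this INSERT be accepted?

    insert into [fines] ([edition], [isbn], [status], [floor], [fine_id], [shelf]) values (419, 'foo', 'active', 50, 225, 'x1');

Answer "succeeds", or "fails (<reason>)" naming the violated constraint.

succeeds

NOT NULL columns: fine_id is supplied; isbn is supplied; shelf is supplied.
CHECK constraints: 'active' satisfies (status IN ('archived', 'active')).
No constraint is violated.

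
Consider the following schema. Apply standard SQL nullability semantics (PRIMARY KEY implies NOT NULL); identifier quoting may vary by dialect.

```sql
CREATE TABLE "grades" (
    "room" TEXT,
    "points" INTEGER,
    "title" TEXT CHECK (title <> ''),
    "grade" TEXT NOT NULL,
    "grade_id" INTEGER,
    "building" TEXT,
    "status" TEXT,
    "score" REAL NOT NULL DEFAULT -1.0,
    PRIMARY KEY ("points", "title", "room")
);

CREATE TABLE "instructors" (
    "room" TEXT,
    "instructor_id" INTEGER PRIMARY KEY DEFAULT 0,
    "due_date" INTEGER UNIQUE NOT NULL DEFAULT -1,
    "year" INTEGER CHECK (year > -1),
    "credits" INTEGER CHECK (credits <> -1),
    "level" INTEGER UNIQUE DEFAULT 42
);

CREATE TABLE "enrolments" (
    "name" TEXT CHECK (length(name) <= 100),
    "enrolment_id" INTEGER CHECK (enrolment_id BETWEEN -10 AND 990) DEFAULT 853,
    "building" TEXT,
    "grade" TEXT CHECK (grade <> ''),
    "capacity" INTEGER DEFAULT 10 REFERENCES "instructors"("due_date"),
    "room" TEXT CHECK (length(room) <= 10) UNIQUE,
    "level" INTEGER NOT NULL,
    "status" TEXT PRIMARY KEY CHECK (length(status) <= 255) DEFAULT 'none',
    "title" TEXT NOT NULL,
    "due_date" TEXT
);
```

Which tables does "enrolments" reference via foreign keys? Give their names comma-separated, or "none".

- capacity REFERENCES instructors(due_date).

instructors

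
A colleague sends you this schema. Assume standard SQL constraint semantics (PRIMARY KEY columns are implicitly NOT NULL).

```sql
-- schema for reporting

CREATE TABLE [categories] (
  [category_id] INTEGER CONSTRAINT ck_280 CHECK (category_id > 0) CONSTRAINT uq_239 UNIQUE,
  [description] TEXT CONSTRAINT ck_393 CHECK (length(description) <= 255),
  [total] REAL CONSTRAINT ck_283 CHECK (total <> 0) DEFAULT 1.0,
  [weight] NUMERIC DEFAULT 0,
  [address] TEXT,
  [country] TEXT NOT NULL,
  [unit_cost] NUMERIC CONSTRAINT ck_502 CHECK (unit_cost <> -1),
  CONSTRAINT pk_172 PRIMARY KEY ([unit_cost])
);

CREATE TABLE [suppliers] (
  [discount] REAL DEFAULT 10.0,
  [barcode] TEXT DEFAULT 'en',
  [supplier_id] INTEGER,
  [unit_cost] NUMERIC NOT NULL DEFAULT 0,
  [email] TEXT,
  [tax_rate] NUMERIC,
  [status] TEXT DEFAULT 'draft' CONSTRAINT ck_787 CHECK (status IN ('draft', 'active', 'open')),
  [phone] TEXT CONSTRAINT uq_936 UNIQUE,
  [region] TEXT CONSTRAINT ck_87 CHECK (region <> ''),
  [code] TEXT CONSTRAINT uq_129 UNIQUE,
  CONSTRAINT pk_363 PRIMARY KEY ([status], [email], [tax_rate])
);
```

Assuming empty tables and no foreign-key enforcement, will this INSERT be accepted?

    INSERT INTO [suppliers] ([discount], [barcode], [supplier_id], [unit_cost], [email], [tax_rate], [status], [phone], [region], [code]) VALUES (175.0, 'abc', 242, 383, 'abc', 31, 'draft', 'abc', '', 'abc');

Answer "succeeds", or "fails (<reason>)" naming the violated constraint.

The value '' for region violates CHECK (region <> '').

fails (CHECK on region)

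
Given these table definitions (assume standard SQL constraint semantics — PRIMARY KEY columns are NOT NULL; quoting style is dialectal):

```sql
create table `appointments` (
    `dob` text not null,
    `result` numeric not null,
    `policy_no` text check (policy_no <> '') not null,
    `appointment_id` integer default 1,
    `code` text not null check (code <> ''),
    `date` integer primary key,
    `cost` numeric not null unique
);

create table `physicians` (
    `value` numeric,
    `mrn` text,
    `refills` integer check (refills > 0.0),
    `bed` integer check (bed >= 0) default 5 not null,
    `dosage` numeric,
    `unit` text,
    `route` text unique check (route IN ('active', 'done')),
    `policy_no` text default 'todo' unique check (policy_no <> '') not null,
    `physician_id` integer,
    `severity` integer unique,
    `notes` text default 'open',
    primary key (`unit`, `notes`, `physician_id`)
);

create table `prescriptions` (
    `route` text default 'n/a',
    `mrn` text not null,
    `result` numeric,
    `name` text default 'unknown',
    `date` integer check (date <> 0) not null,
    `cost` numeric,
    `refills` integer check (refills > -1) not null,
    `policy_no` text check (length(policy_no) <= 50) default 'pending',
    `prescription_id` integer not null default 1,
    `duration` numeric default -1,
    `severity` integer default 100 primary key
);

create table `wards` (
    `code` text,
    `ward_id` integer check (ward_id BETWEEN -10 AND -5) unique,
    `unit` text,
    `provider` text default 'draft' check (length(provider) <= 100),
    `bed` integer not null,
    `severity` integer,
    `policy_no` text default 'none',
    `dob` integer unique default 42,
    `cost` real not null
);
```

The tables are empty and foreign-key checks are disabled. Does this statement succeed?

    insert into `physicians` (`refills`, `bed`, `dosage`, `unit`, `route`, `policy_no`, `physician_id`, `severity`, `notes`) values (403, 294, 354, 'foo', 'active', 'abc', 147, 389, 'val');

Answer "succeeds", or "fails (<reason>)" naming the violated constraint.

NOT NULL columns: bed is supplied; notes is supplied; physician_id is supplied; policy_no is supplied; unit is supplied.
CHECK constraints: 403 satisfies (refills > 0.0); 294 satisfies (bed >= 0); 'active' satisfies (route IN ('active', 'done')); 'abc' satisfies (policy_no <> '').
No constraint is violated.

succeeds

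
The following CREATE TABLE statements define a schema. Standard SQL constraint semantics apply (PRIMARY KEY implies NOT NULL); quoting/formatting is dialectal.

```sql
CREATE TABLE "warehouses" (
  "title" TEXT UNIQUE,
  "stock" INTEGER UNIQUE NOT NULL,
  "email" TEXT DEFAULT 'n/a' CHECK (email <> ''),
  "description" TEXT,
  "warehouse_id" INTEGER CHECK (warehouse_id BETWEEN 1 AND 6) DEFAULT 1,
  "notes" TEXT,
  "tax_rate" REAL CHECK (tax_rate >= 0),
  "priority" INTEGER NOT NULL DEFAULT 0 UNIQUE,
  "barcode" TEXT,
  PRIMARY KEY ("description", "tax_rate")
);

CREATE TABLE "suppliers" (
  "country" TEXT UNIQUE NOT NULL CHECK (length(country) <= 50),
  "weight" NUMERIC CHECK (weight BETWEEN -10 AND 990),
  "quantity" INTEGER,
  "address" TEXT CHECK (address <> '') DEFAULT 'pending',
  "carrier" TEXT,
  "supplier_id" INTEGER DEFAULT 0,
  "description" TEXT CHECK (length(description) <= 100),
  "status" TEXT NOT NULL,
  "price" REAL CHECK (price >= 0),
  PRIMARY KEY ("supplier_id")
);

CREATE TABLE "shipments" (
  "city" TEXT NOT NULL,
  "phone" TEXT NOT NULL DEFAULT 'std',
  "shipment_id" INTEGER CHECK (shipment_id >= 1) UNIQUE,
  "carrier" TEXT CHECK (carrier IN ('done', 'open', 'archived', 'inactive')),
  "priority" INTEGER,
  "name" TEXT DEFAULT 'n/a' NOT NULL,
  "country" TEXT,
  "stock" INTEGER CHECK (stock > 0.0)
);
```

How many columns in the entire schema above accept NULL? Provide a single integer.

warehouses: 5 nullable (title, email, warehouse_id, notes, barcode — PK (description, tax_rate) and explicit NOT NULL columns excluded).
suppliers: 6 nullable (weight, quantity, address, carrier, description, price — PK (supplier_id) and explicit NOT NULL columns excluded).
shipments: 5 nullable (shipment_id, carrier, priority, country, stock — PK none and explicit NOT NULL columns excluded).
Total: 5 + 6 + 5 = 16.

16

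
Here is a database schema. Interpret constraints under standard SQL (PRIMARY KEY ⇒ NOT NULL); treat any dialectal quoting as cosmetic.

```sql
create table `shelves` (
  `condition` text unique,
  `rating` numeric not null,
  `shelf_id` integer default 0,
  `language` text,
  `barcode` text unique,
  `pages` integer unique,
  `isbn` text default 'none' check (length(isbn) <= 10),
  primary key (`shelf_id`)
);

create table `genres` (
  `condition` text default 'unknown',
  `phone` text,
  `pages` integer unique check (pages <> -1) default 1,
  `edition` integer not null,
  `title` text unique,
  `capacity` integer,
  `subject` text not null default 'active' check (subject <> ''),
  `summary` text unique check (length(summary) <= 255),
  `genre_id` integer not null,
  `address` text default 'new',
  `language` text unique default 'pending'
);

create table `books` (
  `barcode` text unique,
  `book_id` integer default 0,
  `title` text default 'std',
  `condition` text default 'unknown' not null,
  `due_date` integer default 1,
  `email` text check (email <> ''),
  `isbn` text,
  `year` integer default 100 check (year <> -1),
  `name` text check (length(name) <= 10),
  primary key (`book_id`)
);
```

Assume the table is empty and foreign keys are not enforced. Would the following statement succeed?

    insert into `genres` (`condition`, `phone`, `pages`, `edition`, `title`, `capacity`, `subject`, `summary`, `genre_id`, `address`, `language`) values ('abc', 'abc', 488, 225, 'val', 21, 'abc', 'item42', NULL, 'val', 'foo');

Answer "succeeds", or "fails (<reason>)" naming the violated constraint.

fails (NOT NULL on genre_id)

genre_id is explicitly set to NULL, but genre_id is declared NOT NULL.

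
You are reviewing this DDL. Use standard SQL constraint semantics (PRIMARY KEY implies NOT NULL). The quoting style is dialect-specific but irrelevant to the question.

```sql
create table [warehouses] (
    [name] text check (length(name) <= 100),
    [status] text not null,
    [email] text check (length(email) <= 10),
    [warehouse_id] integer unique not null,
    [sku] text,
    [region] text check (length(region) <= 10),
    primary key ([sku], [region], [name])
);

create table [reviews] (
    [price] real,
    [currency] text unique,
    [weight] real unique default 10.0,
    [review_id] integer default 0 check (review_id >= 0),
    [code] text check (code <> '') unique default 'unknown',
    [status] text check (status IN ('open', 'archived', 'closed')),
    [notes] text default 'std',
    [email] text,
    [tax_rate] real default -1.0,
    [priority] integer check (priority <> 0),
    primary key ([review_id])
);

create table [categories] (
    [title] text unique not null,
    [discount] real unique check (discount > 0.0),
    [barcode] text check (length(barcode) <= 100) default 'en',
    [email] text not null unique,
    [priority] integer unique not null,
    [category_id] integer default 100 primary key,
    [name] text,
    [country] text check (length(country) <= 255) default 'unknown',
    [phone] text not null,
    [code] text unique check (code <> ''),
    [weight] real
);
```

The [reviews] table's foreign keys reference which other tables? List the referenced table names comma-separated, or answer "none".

No column in reviews has a REFERENCES clause.

none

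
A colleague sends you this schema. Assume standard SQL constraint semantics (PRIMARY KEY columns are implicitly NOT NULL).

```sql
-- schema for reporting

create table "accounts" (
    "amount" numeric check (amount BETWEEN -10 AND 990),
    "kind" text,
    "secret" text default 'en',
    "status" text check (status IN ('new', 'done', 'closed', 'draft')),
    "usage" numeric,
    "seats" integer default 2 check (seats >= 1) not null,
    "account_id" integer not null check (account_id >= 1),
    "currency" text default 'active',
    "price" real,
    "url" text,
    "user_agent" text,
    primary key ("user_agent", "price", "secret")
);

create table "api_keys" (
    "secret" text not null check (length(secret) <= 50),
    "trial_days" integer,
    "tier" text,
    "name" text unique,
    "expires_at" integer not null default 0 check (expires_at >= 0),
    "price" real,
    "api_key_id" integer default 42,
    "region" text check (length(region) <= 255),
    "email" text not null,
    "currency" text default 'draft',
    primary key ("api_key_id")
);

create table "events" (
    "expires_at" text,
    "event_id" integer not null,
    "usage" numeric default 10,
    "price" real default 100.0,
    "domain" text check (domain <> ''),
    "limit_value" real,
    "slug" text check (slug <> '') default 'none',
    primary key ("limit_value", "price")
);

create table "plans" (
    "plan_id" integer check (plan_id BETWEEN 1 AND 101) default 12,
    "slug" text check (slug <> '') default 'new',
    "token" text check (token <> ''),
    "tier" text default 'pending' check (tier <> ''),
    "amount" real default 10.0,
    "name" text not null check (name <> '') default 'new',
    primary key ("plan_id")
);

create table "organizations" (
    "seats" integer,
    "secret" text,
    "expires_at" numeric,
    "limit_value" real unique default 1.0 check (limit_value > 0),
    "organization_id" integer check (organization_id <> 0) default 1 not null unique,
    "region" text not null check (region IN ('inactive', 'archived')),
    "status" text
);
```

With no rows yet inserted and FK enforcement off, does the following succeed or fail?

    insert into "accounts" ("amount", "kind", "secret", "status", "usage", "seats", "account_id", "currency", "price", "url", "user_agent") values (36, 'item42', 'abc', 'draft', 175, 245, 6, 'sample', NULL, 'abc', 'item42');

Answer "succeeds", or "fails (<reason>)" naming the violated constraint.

price is explicitly set to NULL, but price is part of the PRIMARY KEY (implied NOT NULL).

fails (NOT NULL on price)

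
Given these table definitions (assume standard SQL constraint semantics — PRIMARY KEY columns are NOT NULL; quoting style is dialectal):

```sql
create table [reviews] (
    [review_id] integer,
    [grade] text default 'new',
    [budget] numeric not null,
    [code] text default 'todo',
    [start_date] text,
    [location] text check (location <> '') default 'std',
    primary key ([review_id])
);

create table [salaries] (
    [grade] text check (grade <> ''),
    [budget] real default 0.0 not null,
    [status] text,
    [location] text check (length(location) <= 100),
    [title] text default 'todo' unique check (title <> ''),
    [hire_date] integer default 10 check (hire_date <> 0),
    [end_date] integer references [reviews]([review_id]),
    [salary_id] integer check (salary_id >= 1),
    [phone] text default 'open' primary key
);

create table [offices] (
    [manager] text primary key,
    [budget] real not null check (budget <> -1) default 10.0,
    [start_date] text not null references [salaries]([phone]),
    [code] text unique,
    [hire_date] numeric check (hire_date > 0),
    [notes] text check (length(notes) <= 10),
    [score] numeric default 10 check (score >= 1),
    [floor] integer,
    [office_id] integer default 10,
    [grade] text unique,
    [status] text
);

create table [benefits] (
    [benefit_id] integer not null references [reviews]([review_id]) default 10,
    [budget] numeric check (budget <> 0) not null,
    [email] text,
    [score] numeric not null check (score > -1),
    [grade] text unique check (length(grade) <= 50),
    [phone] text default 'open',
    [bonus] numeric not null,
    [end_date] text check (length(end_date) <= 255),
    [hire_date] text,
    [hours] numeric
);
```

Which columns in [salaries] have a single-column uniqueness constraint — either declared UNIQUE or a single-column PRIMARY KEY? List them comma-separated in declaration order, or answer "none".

- grade: no UNIQUE or single-column PK constraint.
- budget: no UNIQUE or single-column PK constraint.
- status: no UNIQUE or single-column PK constraint.
- location: no UNIQUE or single-column PK constraint.
- title: declared UNIQUE → unique.
- hire_date: no UNIQUE or single-column PK constraint.
- end_date: no UNIQUE or single-column PK constraint.
- salary_id: no UNIQUE or single-column PK constraint.
- phone: single-column PRIMARY KEY → unique.

title, phone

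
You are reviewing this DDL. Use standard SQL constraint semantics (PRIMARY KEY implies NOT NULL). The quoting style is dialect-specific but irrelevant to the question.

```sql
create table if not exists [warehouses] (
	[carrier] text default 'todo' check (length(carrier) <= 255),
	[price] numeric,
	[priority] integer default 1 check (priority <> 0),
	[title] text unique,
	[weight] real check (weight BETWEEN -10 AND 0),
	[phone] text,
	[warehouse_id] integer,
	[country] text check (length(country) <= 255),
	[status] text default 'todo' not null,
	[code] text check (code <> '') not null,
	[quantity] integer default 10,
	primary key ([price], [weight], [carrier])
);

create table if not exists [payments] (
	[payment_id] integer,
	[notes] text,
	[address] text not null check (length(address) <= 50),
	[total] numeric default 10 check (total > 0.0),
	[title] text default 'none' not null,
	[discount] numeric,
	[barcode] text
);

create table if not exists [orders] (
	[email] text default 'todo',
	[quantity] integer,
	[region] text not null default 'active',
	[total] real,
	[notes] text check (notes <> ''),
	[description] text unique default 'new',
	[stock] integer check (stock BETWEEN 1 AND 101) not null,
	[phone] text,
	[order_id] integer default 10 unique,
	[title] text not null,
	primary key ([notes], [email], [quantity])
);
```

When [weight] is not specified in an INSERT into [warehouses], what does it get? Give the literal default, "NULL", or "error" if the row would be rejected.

error

weight has no DEFAULT clause.
Omitting it would insert NULL, but it is part of the PRIMARY KEY, so the INSERT fails.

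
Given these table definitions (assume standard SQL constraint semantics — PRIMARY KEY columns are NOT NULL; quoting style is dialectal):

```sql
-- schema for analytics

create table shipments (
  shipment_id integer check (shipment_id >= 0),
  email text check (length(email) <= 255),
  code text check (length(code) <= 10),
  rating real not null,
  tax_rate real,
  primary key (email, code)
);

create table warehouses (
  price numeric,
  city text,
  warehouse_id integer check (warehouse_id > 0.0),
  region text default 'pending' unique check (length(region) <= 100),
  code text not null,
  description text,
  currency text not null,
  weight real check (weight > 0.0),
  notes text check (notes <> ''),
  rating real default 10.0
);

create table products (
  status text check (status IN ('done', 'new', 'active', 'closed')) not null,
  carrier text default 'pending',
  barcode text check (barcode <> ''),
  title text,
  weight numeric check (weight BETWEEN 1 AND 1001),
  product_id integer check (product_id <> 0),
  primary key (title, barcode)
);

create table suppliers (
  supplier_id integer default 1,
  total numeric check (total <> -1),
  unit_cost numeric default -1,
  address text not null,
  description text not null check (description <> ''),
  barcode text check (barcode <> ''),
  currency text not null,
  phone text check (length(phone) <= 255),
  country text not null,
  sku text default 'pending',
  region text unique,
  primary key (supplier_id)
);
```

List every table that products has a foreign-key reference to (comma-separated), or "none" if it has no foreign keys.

No column in products has a REFERENCES clause.

none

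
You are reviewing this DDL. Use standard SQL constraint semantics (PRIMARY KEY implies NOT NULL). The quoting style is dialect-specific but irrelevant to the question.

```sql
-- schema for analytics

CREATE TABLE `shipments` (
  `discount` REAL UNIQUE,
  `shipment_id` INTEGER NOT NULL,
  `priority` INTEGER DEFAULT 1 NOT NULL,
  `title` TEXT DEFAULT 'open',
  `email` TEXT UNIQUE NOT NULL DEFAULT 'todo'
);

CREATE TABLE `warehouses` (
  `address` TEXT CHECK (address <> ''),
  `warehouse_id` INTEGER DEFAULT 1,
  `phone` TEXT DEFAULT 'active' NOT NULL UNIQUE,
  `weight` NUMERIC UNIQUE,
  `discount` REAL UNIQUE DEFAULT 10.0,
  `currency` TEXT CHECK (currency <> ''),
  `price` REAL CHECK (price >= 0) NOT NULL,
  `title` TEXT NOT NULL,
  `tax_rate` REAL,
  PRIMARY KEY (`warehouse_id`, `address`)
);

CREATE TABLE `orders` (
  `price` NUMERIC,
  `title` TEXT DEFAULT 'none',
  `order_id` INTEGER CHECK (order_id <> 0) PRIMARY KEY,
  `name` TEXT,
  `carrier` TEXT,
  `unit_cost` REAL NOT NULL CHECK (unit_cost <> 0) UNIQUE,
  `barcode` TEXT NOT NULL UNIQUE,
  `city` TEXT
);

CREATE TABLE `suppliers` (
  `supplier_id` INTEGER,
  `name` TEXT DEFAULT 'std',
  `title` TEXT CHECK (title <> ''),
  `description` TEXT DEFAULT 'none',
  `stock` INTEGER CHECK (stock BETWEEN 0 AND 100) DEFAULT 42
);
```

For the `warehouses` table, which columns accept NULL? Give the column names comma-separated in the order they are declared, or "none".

- address: part of the PRIMARY KEY, which implies NOT NULL → not nullable.
- warehouse_id: part of the PRIMARY KEY, which implies NOT NULL → not nullable.
- phone: declared NOT NULL → not nullable.
- weight: UNIQUE does not imply NOT NULL → nullable.
- discount: UNIQUE does not imply NOT NULL → nullable.
- currency: CHECK does not forbid NULL (a CHECK constraint passes when its expression is NULL) → nullable.
- price: declared NOT NULL → not nullable.
- title: declared NOT NULL → not nullable.
- tax_rate: no NOT NULL constraint applies → nullable.

weight, discount, currency, tax_rate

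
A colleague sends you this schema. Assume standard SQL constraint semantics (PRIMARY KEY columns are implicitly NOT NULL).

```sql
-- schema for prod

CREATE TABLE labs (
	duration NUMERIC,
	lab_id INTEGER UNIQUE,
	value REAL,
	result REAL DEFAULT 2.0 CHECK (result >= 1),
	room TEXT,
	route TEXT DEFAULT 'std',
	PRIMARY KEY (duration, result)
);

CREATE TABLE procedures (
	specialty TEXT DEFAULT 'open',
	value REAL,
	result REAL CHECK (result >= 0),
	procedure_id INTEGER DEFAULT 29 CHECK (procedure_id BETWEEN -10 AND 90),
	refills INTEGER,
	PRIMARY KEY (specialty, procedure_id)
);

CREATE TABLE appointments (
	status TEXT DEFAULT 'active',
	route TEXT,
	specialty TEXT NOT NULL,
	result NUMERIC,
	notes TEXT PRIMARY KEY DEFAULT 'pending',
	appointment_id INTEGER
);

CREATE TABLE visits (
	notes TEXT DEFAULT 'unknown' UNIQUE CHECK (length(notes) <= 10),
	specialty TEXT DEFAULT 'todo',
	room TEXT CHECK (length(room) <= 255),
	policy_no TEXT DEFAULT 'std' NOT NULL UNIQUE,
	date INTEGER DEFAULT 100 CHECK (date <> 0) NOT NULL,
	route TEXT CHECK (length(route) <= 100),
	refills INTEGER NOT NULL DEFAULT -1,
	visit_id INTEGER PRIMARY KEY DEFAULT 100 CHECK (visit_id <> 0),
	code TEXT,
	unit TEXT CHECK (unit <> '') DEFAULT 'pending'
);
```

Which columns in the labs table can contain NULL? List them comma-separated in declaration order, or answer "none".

lab_id, value, room, route

- duration: part of the PRIMARY KEY, which implies NOT NULL → not nullable.
- lab_id: UNIQUE does not imply NOT NULL → nullable.
- value: no NOT NULL constraint applies → nullable.
- result: part of the PRIMARY KEY, which implies NOT NULL → not nullable.
- room: no NOT NULL constraint applies → nullable.
- route: DEFAULT only fills an omitted column; an explicit NULL is still allowed → nullable.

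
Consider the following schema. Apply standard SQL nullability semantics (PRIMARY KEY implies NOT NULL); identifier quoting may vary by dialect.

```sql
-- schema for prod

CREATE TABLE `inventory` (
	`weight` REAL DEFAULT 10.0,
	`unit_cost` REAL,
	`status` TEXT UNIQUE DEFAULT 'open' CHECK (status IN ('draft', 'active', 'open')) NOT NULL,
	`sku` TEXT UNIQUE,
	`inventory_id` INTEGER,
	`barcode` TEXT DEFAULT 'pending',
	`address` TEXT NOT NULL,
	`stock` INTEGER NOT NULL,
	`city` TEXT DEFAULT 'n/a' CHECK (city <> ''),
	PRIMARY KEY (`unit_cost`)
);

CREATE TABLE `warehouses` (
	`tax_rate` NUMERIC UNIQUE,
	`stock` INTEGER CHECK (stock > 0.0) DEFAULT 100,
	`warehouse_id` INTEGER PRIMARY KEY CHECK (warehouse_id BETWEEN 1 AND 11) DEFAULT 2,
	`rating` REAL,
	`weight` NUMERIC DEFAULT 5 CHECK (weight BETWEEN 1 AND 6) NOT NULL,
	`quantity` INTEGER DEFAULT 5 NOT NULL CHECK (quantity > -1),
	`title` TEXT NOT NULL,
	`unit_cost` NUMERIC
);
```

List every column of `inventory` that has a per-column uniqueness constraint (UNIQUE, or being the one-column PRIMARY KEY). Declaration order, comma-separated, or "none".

unit_cost, status, sku

- weight: no UNIQUE or single-column PK constraint.
- unit_cost: single-column PRIMARY KEY → unique.
- status: declared UNIQUE → unique.
- sku: declared UNIQUE → unique.
- inventory_id: no UNIQUE or single-column PK constraint.
- barcode: no UNIQUE or single-column PK constraint.
- address: no UNIQUE or single-column PK constraint.
- stock: no UNIQUE or single-column PK constraint.
- city: no UNIQUE or single-column PK constraint.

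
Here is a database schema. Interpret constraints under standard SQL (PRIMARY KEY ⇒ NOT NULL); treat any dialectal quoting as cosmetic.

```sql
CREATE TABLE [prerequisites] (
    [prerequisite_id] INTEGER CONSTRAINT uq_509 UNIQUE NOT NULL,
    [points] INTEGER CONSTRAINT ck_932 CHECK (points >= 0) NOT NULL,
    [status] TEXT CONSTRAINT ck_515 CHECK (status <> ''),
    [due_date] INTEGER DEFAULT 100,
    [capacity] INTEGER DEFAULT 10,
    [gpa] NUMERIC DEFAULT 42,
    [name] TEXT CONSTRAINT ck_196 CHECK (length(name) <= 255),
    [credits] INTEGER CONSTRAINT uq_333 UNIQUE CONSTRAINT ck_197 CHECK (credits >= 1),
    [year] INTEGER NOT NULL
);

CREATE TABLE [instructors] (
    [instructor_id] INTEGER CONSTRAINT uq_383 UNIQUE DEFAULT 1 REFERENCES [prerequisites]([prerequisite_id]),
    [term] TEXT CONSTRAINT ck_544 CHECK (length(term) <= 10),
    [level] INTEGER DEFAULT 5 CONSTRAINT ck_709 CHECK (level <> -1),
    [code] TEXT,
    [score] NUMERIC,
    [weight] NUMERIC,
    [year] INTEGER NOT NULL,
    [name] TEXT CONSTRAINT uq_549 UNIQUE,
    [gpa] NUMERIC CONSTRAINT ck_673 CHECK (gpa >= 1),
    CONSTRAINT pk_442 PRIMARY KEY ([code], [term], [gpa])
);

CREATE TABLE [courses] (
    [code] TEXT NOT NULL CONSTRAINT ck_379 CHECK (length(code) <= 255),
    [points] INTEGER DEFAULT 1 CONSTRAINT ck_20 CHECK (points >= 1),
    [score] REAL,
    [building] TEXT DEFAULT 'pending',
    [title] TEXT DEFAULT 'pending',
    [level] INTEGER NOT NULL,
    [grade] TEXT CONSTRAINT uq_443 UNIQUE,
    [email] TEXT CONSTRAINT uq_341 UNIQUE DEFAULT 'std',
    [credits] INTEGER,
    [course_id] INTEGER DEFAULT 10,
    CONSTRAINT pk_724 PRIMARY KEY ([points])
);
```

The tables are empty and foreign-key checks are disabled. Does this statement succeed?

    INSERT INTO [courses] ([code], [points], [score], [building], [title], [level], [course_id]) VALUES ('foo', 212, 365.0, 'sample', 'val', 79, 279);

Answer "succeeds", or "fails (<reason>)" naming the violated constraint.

succeeds

NOT NULL columns: code is supplied; level is supplied; points is supplied.
CHECK constraints: 'foo' satisfies (length(code) <= 255); 212 satisfies (points >= 1).
No constraint is violated.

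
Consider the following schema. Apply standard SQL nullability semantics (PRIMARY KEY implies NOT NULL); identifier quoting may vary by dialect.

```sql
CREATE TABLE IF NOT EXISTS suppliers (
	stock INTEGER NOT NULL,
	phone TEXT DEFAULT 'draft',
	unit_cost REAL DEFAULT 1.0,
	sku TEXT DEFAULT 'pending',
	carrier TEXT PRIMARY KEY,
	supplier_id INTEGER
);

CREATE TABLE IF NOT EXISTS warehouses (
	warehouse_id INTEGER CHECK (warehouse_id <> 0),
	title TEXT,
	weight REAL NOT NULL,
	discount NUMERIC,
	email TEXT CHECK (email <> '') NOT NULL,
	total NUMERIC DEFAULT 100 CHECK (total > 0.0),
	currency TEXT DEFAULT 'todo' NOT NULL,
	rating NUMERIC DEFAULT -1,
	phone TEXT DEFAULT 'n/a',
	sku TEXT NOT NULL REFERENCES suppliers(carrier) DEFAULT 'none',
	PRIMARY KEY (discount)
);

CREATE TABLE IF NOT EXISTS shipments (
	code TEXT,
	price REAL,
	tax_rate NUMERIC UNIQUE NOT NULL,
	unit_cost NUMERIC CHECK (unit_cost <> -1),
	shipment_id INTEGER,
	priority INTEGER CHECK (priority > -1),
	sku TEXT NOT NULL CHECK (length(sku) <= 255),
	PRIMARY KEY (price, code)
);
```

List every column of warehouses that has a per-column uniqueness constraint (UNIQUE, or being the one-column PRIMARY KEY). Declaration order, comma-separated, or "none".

- warehouse_id: no UNIQUE or single-column PK constraint.
- title: no UNIQUE or single-column PK constraint.
- weight: no UNIQUE or single-column PK constraint.
- discount: single-column PRIMARY KEY → unique.
- email: no UNIQUE or single-column PK constraint.
- total: no UNIQUE or single-column PK constraint.
- currency: no UNIQUE or single-column PK constraint.
- rating: no UNIQUE or single-column PK constraint.
- phone: no UNIQUE or single-column PK constraint.
- sku: no UNIQUE or single-column PK constraint.

discount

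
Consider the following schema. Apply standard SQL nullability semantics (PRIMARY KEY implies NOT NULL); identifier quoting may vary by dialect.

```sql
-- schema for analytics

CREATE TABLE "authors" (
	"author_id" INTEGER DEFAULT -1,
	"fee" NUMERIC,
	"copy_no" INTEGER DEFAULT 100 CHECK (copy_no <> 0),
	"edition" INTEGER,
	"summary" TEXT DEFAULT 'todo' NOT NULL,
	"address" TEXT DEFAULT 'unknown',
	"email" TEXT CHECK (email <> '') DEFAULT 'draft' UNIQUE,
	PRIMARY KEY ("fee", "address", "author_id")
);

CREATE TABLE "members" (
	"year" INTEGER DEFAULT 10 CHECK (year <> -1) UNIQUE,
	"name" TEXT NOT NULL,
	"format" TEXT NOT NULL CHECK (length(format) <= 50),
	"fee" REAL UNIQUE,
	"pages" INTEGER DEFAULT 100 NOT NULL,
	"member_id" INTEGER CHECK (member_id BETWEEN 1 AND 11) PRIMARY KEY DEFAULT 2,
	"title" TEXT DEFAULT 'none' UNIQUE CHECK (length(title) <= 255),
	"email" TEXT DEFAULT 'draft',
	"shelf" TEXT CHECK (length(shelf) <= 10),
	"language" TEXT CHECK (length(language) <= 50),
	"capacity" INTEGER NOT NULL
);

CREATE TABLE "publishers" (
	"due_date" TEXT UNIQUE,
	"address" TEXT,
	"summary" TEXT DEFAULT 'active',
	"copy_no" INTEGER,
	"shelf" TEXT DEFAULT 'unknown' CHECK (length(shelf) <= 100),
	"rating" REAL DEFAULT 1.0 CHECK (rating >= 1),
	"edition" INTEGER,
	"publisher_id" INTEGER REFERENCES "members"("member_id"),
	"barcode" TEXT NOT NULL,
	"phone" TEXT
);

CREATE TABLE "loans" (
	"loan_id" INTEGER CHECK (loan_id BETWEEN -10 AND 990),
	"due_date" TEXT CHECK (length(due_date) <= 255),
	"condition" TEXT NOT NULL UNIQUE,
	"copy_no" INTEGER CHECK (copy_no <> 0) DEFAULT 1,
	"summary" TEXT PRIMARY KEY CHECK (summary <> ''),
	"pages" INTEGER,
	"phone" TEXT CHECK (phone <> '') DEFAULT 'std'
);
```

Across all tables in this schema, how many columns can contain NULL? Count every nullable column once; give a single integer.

23

authors: 3 nullable (copy_no, edition, email — PK (fee, address, author_id) and explicit NOT NULL columns excluded).
members: 6 nullable (year, fee, title, email, shelf, language — PK (member_id) and explicit NOT NULL columns excluded).
publishers: 9 nullable (due_date, address, summary, copy_no, shelf, rating, edition, publisher_id, phone — PK none and explicit NOT NULL columns excluded).
loans: 5 nullable (loan_id, due_date, copy_no, pages, phone — PK (summary) and explicit NOT NULL columns excluded).
Total: 3 + 6 + 9 + 5 = 23.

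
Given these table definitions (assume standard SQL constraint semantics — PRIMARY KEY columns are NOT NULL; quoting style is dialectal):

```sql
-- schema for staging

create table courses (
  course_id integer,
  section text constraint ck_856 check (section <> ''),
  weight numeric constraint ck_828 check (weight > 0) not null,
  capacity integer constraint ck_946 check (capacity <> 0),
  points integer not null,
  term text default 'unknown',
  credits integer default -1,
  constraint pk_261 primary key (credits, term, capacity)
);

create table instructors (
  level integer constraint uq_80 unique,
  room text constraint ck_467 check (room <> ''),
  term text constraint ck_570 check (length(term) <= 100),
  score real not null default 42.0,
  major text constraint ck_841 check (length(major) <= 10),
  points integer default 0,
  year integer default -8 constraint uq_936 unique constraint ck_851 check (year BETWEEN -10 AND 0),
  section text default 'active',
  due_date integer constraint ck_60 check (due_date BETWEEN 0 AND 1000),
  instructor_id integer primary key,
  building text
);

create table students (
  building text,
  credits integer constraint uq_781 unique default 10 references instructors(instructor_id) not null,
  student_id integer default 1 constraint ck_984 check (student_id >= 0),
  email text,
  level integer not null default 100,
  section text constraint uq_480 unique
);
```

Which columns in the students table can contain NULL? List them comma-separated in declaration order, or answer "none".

- building: no NOT NULL constraint applies → nullable.
- credits: declared NOT NULL → not nullable.
- student_id: CHECK does not forbid NULL (a CHECK constraint passes when its expression is NULL) → nullable.
- email: no NOT NULL constraint applies → nullable.
- level: declared NOT NULL → not nullable.
- section: UNIQUE does not imply NOT NULL → nullable.

building, student_id, email, section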